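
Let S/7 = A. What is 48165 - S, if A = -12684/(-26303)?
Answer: 1266795207/26303 ≈ 48162.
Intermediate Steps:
A = 12684/26303 (A = -12684*(-1/26303) = 12684/26303 ≈ 0.48223)
S = 88788/26303 (S = 7*(12684/26303) = 88788/26303 ≈ 3.3756)
48165 - S = 48165 - 1*88788/26303 = 48165 - 88788/26303 = 1266795207/26303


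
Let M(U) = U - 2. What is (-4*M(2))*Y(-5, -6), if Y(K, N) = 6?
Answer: 0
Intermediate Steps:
M(U) = -2 + U
(-4*M(2))*Y(-5, -6) = -4*(-2 + 2)*6 = -4*0*6 = 0*6 = 0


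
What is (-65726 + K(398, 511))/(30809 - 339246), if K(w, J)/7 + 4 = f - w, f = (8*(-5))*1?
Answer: 68820/308437 ≈ 0.22312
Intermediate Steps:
f = -40 (f = -40*1 = -40)
K(w, J) = -308 - 7*w (K(w, J) = -28 + 7*(-40 - w) = -28 + (-280 - 7*w) = -308 - 7*w)
(-65726 + K(398, 511))/(30809 - 339246) = (-65726 + (-308 - 7*398))/(30809 - 339246) = (-65726 + (-308 - 2786))/(-308437) = (-65726 - 3094)*(-1/308437) = -68820*(-1/308437) = 68820/308437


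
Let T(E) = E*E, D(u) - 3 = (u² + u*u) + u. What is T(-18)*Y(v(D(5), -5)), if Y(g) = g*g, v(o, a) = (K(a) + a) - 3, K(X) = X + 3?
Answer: 32400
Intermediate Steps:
K(X) = 3 + X
D(u) = 3 + u + 2*u² (D(u) = 3 + ((u² + u*u) + u) = 3 + ((u² + u²) + u) = 3 + (2*u² + u) = 3 + (u + 2*u²) = 3 + u + 2*u²)
T(E) = E²
v(o, a) = 2*a (v(o, a) = ((3 + a) + a) - 3 = (3 + 2*a) - 3 = 2*a)
Y(g) = g²
T(-18)*Y(v(D(5), -5)) = (-18)²*(2*(-5))² = 324*(-10)² = 324*100 = 32400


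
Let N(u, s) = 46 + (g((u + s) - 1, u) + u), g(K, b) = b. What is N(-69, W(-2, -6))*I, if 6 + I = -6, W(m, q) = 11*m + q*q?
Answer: 1104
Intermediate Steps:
W(m, q) = q² + 11*m (W(m, q) = 11*m + q² = q² + 11*m)
I = -12 (I = -6 - 6 = -12)
N(u, s) = 46 + 2*u (N(u, s) = 46 + (u + u) = 46 + 2*u)
N(-69, W(-2, -6))*I = (46 + 2*(-69))*(-12) = (46 - 138)*(-12) = -92*(-12) = 1104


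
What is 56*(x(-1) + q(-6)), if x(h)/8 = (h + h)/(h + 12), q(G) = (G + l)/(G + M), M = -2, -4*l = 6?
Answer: -637/22 ≈ -28.955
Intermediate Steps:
l = -3/2 (l = -1/4*6 = -3/2 ≈ -1.5000)
q(G) = (-3/2 + G)/(-2 + G) (q(G) = (G - 3/2)/(G - 2) = (-3/2 + G)/(-2 + G))
x(h) = 16*h/(12 + h) (x(h) = 8*((h + h)/(h + 12)) = 8*((2*h)/(12 + h)) = 8*(2*h/(12 + h)) = 16*h/(12 + h))
56*(x(-1) + q(-6)) = 56*(16*(-1)/(12 - 1) + (-3/2 - 6)/(-2 - 6)) = 56*(16*(-1)/11 - 15/2/(-8)) = 56*(16*(-1)*(1/11) - 1/8*(-15/2)) = 56*(-16/11 + 15/16) = 56*(-91/176) = -637/22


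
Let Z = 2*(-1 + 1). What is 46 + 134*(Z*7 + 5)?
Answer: 716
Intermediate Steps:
Z = 0 (Z = 2*0 = 0)
46 + 134*(Z*7 + 5) = 46 + 134*(0*7 + 5) = 46 + 134*(0 + 5) = 46 + 134*5 = 46 + 670 = 716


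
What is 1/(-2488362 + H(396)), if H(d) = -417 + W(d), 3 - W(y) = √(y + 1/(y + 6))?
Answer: -1000487952/2489990403067559 + √63995586/2489990403067559 ≈ -4.0180e-7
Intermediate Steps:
W(y) = 3 - √(y + 1/(6 + y)) (W(y) = 3 - √(y + 1/(y + 6)) = 3 - √(y + 1/(6 + y)))
H(d) = -414 - √((1 + d*(6 + d))/(6 + d)) (H(d) = -417 + (3 - √((1 + d*(6 + d))/(6 + d))) = -414 - √((1 + d*(6 + d))/(6 + d)))
1/(-2488362 + H(396)) = 1/(-2488362 + (-414 - √((1 + 396*(6 + 396))/(6 + 396)))) = 1/(-2488362 + (-414 - √((1 + 396*402)/402))) = 1/(-2488362 + (-414 - √((1 + 159192)/402))) = 1/(-2488362 + (-414 - √((1/402)*159193))) = 1/(-2488362 + (-414 - √(159193/402))) = 1/(-2488362 + (-414 - √63995586/402)) = 1/(-2488776 - √63995586/402)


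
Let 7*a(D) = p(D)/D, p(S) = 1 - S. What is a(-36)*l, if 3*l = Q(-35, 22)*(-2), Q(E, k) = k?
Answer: 407/189 ≈ 2.1534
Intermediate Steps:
a(D) = (1 - D)/(7*D) (a(D) = ((1 - D)/D)/7 = (1 - D)/(7*D))
l = -44/3 (l = (22*(-2))/3 = (⅓)*(-44) = -44/3 ≈ -14.667)
a(-36)*l = ((⅐)*(1 - 1*(-36))/(-36))*(-44/3) = ((⅐)*(-1/36)*(1 + 36))*(-44/3) = ((⅐)*(-1/36)*37)*(-44/3) = -37/252*(-44/3) = 407/189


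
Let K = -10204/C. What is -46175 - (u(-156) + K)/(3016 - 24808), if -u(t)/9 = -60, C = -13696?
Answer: -3445383082889/74615808 ≈ -46175.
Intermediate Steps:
u(t) = 540 (u(t) = -9*(-60) = 540)
K = 2551/3424 (K = -10204/(-13696) = -10204*(-1/13696) = 2551/3424 ≈ 0.74504)
-46175 - (u(-156) + K)/(3016 - 24808) = -46175 - (540 + 2551/3424)/(3016 - 24808) = -46175 - 1851511/(3424*(-21792)) = -46175 - 1851511*(-1)/(3424*21792) = -46175 - 1*(-1851511/74615808) = -46175 + 1851511/74615808 = -3445383082889/74615808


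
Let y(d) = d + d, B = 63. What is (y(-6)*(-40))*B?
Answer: 30240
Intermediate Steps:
y(d) = 2*d
(y(-6)*(-40))*B = ((2*(-6))*(-40))*63 = -12*(-40)*63 = 480*63 = 30240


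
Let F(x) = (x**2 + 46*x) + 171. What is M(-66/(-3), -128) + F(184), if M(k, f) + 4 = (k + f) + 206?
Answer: 42587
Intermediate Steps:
M(k, f) = 202 + f + k (M(k, f) = -4 + ((k + f) + 206) = -4 + ((f + k) + 206) = -4 + (206 + f + k) = 202 + f + k)
F(x) = 171 + x**2 + 46*x
M(-66/(-3), -128) + F(184) = (202 - 128 - 66/(-3)) + (171 + 184**2 + 46*184) = (202 - 128 - 66*(-1)/3) + (171 + 33856 + 8464) = (202 - 128 - 11*(-2)) + 42491 = (202 - 128 + 22) + 42491 = 96 + 42491 = 42587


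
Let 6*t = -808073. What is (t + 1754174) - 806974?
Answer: 4875127/6 ≈ 8.1252e+5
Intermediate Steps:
t = -808073/6 (t = (⅙)*(-808073) = -808073/6 ≈ -1.3468e+5)
(t + 1754174) - 806974 = (-808073/6 + 1754174) - 806974 = 9716971/6 - 806974 = 4875127/6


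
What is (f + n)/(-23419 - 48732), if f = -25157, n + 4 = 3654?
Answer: 21507/72151 ≈ 0.29808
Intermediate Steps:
n = 3650 (n = -4 + 3654 = 3650)
(f + n)/(-23419 - 48732) = (-25157 + 3650)/(-23419 - 48732) = -21507/(-72151) = -21507*(-1/72151) = 21507/72151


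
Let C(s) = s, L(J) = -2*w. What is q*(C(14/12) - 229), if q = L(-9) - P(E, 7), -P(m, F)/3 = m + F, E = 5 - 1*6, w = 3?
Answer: -2734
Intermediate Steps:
E = -1 (E = 5 - 6 = -1)
L(J) = -6 (L(J) = -2*3 = -6)
P(m, F) = -3*F - 3*m (P(m, F) = -3*(m + F) = -3*(F + m) = -3*F - 3*m)
q = 12 (q = -6 - (-3*7 - 3*(-1)) = -6 - (-21 + 3) = -6 - 1*(-18) = -6 + 18 = 12)
q*(C(14/12) - 229) = 12*(14/12 - 229) = 12*(14*(1/12) - 229) = 12*(7/6 - 229) = 12*(-1367/6) = -2734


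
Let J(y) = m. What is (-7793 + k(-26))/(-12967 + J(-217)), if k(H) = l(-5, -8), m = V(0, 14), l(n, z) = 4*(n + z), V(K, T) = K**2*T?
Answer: 7845/12967 ≈ 0.60500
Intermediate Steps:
V(K, T) = T*K**2
l(n, z) = 4*n + 4*z
m = 0 (m = 14*0**2 = 14*0 = 0)
J(y) = 0
k(H) = -52 (k(H) = 4*(-5) + 4*(-8) = -20 - 32 = -52)
(-7793 + k(-26))/(-12967 + J(-217)) = (-7793 - 52)/(-12967 + 0) = -7845/(-12967) = -7845*(-1/12967) = 7845/12967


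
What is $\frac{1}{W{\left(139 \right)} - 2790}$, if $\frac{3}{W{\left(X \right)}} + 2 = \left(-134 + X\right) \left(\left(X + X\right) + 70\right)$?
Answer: $- \frac{1738}{4849017} \approx -0.00035842$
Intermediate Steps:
$W{\left(X \right)} = \frac{3}{-2 + \left(-134 + X\right) \left(70 + 2 X\right)}$ ($W{\left(X \right)} = \frac{3}{-2 + \left(-134 + X\right) \left(\left(X + X\right) + 70\right)} = \frac{3}{-2 + \left(-134 + X\right) \left(2 X + 70\right)} = \frac{3}{-2 + \left(-134 + X\right) \left(70 + 2 X\right)}$)
$\frac{1}{W{\left(139 \right)} - 2790} = \frac{1}{\frac{3}{2 \left(-4691 + 139^{2} - 13761\right)} - 2790} = \frac{1}{\frac{3}{2 \left(-4691 + 19321 - 13761\right)} - 2790} = \frac{1}{\frac{3}{2 \cdot 869} - 2790} = \frac{1}{\frac{3}{2} \cdot \frac{1}{869} - 2790} = \frac{1}{\frac{3}{1738} - 2790} = \frac{1}{- \frac{4849017}{1738}} = - \frac{1738}{4849017}$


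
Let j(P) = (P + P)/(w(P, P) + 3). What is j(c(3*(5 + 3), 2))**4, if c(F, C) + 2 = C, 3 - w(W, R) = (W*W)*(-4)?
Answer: 0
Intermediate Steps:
w(W, R) = 3 + 4*W**2 (w(W, R) = 3 - W*W*(-4) = 3 - W**2*(-4) = 3 - (-4)*W**2 = 3 + 4*W**2)
c(F, C) = -2 + C
j(P) = 2*P/(6 + 4*P**2) (j(P) = (P + P)/((3 + 4*P**2) + 3) = (2*P)/(6 + 4*P**2) = 2*P/(6 + 4*P**2))
j(c(3*(5 + 3), 2))**4 = ((-2 + 2)/(3 + 2*(-2 + 2)**2))**4 = (0/(3 + 2*0**2))**4 = (0/(3 + 2*0))**4 = (0/(3 + 0))**4 = (0/3)**4 = (0*(1/3))**4 = 0**4 = 0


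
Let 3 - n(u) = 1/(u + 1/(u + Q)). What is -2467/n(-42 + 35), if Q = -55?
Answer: -1073145/1367 ≈ -785.04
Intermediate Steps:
n(u) = 3 - 1/(u + 1/(-55 + u)) (n(u) = 3 - 1/(u + 1/(u - 55)) = 3 - 1/(u + 1/(-55 + u)))
-2467/n(-42 + 35) = -2467*(1 + (-42 + 35)² - 55*(-42 + 35))/(58 - 166*(-42 + 35) + 3*(-42 + 35)²) = -2467*(1 + (-7)² - 55*(-7))/(58 - 166*(-7) + 3*(-7)²) = -2467*(1 + 49 + 385)/(58 + 1162 + 3*49) = -2467*435/(58 + 1162 + 147) = -2467/((1/435)*1367) = -2467/1367/435 = -2467*435/1367 = -1073145/1367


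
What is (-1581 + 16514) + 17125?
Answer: 32058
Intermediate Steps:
(-1581 + 16514) + 17125 = 14933 + 17125 = 32058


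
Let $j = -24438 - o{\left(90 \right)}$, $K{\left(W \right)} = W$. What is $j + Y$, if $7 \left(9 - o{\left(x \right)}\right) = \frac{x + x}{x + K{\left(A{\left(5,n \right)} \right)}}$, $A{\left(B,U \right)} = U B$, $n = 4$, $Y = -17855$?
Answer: $- \frac{3257236}{77} \approx -42302.0$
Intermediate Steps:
$A{\left(B,U \right)} = B U$
$o{\left(x \right)} = 9 - \frac{2 x}{7 \left(20 + x\right)}$ ($o{\left(x \right)} = 9 - \frac{\left(x + x\right) \frac{1}{x + 5 \cdot 4}}{7} = 9 - \frac{2 x \frac{1}{x + 20}}{7} = 9 - \frac{2 x \frac{1}{20 + x}}{7} = 9 - \frac{2 x}{7 \left(20 + x\right)}$)
$j = - \frac{1882401}{77}$ ($j = -24438 - \frac{1260 + 61 \cdot 90}{7 \left(20 + 90\right)} = -24438 - \frac{1260 + 5490}{7 \cdot 110} = -24438 - \frac{1}{7} \cdot \frac{1}{110} \cdot 6750 = -24438 - \frac{675}{77} = - \frac{1882401}{77} \approx -24447.0$)
$j + Y = - \frac{1882401}{77} - 17855 = - \frac{3257236}{77}$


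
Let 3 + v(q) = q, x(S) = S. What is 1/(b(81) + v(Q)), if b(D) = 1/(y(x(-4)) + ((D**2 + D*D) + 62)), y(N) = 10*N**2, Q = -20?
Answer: -13344/306911 ≈ -0.043478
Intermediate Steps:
v(q) = -3 + q
b(D) = 1/(222 + 2*D**2) (b(D) = 1/(10*(-4)**2 + ((D**2 + D*D) + 62)) = 1/(10*16 + ((D**2 + D**2) + 62)) = 1/(160 + (2*D**2 + 62)) = 1/(160 + (62 + 2*D**2)) = 1/(222 + 2*D**2))
1/(b(81) + v(Q)) = 1/(1/(2*(111 + 81**2)) + (-3 - 20)) = 1/(1/(2*(111 + 6561)) - 23) = 1/((1/2)/6672 - 23) = 1/((1/2)*(1/6672) - 23) = 1/(1/13344 - 23) = 1/(-306911/13344) = -13344/306911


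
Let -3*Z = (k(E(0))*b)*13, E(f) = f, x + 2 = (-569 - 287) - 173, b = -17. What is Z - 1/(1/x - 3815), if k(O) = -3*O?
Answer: 1031/3933266 ≈ 0.00026212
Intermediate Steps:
x = -1031 (x = -2 + ((-569 - 287) - 173) = -2 + (-856 - 173) = -2 - 1029 = -1031)
Z = 0 (Z = --3*0*(-17)*13/3 = -0*(-17)*13/3 = -0*13 = -⅓*0 = 0)
Z - 1/(1/x - 3815) = 0 - 1/(1/(-1031) - 3815) = 0 - 1/(-1/1031 - 3815) = 0 - 1/(-3933266/1031) = 0 - 1*(-1031/3933266) = 0 + 1031/3933266 = 1031/3933266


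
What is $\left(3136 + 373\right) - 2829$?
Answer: $680$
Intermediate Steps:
$\left(3136 + 373\right) - 2829 = 3509 - 2829 = 680$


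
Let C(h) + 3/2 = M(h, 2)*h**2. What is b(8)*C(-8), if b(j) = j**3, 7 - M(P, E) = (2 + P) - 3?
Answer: 523520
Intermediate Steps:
M(P, E) = 8 - P (M(P, E) = 7 - ((2 + P) - 3) = 7 - (-1 + P) = 7 + (1 - P) = 8 - P)
C(h) = -3/2 + h**2*(8 - h) (C(h) = -3/2 + (8 - h)*h**2 = -3/2 + h**2*(8 - h))
b(8)*C(-8) = 8**3*(-3/2 + (-8)**2*(8 - 1*(-8))) = 512*(-3/2 + 64*(8 + 8)) = 512*(-3/2 + 64*16) = 512*(-3/2 + 1024) = 512*(2045/2) = 523520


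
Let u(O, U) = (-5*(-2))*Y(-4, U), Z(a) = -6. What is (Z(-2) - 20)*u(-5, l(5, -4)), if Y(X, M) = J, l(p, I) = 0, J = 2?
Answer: -520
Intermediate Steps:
Y(X, M) = 2
u(O, U) = 20 (u(O, U) = -5*(-2)*2 = 10*2 = 20)
(Z(-2) - 20)*u(-5, l(5, -4)) = (-6 - 20)*20 = -26*20 = -520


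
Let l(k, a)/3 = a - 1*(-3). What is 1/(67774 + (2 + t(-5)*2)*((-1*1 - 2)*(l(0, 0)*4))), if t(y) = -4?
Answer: 1/68422 ≈ 1.4615e-5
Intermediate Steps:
l(k, a) = 9 + 3*a (l(k, a) = 3*(a - 1*(-3)) = 3*(a + 3) = 3*(3 + a) = 9 + 3*a)
1/(67774 + (2 + t(-5)*2)*((-1*1 - 2)*(l(0, 0)*4))) = 1/(67774 + (2 - 4*2)*((-1*1 - 2)*((9 + 3*0)*4))) = 1/(67774 + (2 - 8)*((-1 - 2)*((9 + 0)*4))) = 1/(67774 - (-18)*9*4) = 1/(67774 - (-18)*36) = 1/(67774 - 6*(-108)) = 1/(67774 + 648) = 1/68422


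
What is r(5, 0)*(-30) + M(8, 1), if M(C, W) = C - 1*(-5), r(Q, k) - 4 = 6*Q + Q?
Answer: -1157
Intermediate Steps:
r(Q, k) = 4 + 7*Q (r(Q, k) = 4 + (6*Q + Q) = 4 + 7*Q)
M(C, W) = 5 + C (M(C, W) = C + 5 = 5 + C)
r(5, 0)*(-30) + M(8, 1) = (4 + 7*5)*(-30) + (5 + 8) = (4 + 35)*(-30) + 13 = 39*(-30) + 13 = -1170 + 13 = -1157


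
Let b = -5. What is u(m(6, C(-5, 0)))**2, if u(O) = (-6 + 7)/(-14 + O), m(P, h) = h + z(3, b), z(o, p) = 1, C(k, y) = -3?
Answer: 1/256 ≈ 0.0039063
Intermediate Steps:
m(P, h) = 1 + h (m(P, h) = h + 1 = 1 + h)
u(O) = 1/(-14 + O)
u(m(6, C(-5, 0)))**2 = (1/(-14 + (1 - 3)))**2 = (1/(-14 - 2))**2 = (1/(-16))**2 = (-1/16)**2 = 1/256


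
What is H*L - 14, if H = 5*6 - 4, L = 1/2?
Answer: -1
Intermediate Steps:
L = 1/2 ≈ 0.50000
H = 26 (H = 30 - 4 = 26)
H*L - 14 = 26*(1/2) - 14 = 13 - 14 = -1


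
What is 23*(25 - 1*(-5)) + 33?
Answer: 723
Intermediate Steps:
23*(25 - 1*(-5)) + 33 = 23*(25 + 5) + 33 = 23*30 + 33 = 690 + 33 = 723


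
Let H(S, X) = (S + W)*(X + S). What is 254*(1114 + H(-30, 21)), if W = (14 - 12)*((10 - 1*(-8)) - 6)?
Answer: 296672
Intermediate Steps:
W = 24 (W = 2*((10 + 8) - 6) = 2*(18 - 6) = 2*12 = 24)
H(S, X) = (24 + S)*(S + X) (H(S, X) = (S + 24)*(X + S) = (24 + S)*(S + X))
254*(1114 + H(-30, 21)) = 254*(1114 + ((-30)² + 24*(-30) + 24*21 - 30*21)) = 254*(1114 + (900 - 720 + 504 - 630)) = 254*(1114 + 54) = 254*1168 = 296672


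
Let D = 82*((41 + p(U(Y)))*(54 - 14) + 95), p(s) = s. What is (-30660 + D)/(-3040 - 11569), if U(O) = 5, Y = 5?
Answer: -128010/14609 ≈ -8.7624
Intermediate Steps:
D = 158670 (D = 82*((41 + 5)*(54 - 14) + 95) = 82*(46*40 + 95) = 82*(1840 + 95) = 82*1935 = 158670)
(-30660 + D)/(-3040 - 11569) = (-30660 + 158670)/(-3040 - 11569) = 128010/(-14609) = 128010*(-1/14609) = -128010/14609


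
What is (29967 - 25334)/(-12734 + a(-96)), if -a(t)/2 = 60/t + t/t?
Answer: -18532/50939 ≈ -0.36381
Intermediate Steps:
a(t) = -2 - 120/t (a(t) = -2*(60/t + t/t) = -2*(60/t + 1) = -2*(1 + 60/t) = -2 - 120/t)
(29967 - 25334)/(-12734 + a(-96)) = (29967 - 25334)/(-12734 + (-2 - 120/(-96))) = 4633/(-12734 + (-2 - 120*(-1/96))) = 4633/(-12734 + (-2 + 5/4)) = 4633/(-12734 - 3/4) = 4633/(-50939/4) = 4633*(-4/50939) = -18532/50939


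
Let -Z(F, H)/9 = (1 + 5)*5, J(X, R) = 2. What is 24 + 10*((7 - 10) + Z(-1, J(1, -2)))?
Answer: -2706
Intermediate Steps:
Z(F, H) = -270 (Z(F, H) = -9*(1 + 5)*5 = -54*5 = -9*30 = -270)
24 + 10*((7 - 10) + Z(-1, J(1, -2))) = 24 + 10*((7 - 10) - 270) = 24 + 10*(-3 - 270) = 24 + 10*(-273) = 24 - 2730 = -2706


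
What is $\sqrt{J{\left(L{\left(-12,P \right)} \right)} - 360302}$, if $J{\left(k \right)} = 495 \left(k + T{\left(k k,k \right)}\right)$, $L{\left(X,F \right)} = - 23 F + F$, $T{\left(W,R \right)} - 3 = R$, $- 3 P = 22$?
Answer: $i \sqrt{199097} \approx 446.2 i$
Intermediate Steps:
$P = - \frac{22}{3}$ ($P = \left(- \frac{1}{3}\right) 22 = - \frac{22}{3} \approx -7.3333$)
$T{\left(W,R \right)} = 3 + R$
$L{\left(X,F \right)} = - 22 F$
$J{\left(k \right)} = 1485 + 990 k$ ($J{\left(k \right)} = 495 \left(k + \left(3 + k\right)\right) = 495 \left(3 + 2 k\right) = 1485 + 990 k$)
$\sqrt{J{\left(L{\left(-12,P \right)} \right)} - 360302} = \sqrt{\left(1485 + 990 \left(\left(-22\right) \left(- \frac{22}{3}\right)\right)\right) - 360302} = \sqrt{\left(1485 + 990 \cdot \frac{484}{3}\right) - 360302} = \sqrt{\left(1485 + 159720\right) - 360302} = \sqrt{161205 - 360302} = \sqrt{-199097} = i \sqrt{199097}$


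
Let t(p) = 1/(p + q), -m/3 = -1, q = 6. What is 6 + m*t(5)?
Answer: 69/11 ≈ 6.2727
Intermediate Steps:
m = 3 (m = -3*(-1) = 3)
t(p) = 1/(6 + p) (t(p) = 1/(p + 6) = 1/(6 + p))
6 + m*t(5) = 6 + 3/(6 + 5) = 6 + 3/11 = 69/11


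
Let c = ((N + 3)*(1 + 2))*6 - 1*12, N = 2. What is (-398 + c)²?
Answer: 102400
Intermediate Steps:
c = 78 (c = ((2 + 3)*(1 + 2))*6 - 1*12 = (5*3)*6 - 12 = 15*6 - 12 = 90 - 12 = 78)
(-398 + c)² = (-398 + 78)² = (-320)² = 102400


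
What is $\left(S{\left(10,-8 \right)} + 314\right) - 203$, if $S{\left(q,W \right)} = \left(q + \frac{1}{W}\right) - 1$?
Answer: $\frac{959}{8} \approx 119.88$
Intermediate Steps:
$S{\left(q,W \right)} = -1 + q + \frac{1}{W}$
$\left(S{\left(10,-8 \right)} + 314\right) - 203 = \left(\left(-1 + 10 + \frac{1}{-8}\right) + 314\right) - 203 = \left(\left(-1 + 10 - \frac{1}{8}\right) + 314\right) - 203 = \left(\frac{71}{8} + 314\right) - 203 = \frac{2583}{8} - 203 = \frac{959}{8}$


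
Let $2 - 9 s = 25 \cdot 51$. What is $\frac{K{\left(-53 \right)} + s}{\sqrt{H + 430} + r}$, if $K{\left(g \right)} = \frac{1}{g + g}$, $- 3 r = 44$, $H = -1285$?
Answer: $\frac{2968834}{1531329} + \frac{404841 i \sqrt{95}}{1020886} \approx 1.9387 + 3.8652 i$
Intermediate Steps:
$r = - \frac{44}{3}$ ($r = \left(- \frac{1}{3}\right) 44 = - \frac{44}{3} \approx -14.667$)
$K{\left(g \right)} = \frac{1}{2 g}$
$s = - \frac{1273}{9}$ ($s = \frac{2}{9} - \frac{25 \cdot 51}{9} = \frac{2}{9} - \frac{425}{3} = - \frac{1273}{9} \approx -141.44$)
$\frac{K{\left(-53 \right)} + s}{\sqrt{H + 430} + r} = \frac{\frac{1}{2 \left(-53\right)} - \frac{1273}{9}}{\sqrt{-1285 + 430} - \frac{44}{3}} = \frac{\frac{1}{2} \left(- \frac{1}{53}\right) - \frac{1273}{9}}{\sqrt{-855} - \frac{44}{3}} = \frac{- \frac{1}{106} - \frac{1273}{9}}{3 i \sqrt{95} - \frac{44}{3}} = - \frac{134947}{954 \left(- \frac{44}{3} + 3 i \sqrt{95}\right)}$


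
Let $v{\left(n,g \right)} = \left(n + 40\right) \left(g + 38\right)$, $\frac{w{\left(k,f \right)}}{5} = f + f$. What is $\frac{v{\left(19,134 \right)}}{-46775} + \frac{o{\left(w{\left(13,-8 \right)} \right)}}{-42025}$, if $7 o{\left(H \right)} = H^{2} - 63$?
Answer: $- \frac{131268043}{550401425} \approx -0.2385$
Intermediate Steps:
$w{\left(k,f \right)} = 10 f$ ($w{\left(k,f \right)} = 5 \left(f + f\right) = 5 \cdot 2 f = 10 f$)
$v{\left(n,g \right)} = \left(38 + g\right) \left(40 + n\right)$ ($v{\left(n,g \right)} = \left(40 + n\right) \left(38 + g\right) = \left(38 + g\right) \left(40 + n\right)$)
$o{\left(H \right)} = -9 + \frac{H^{2}}{7}$ ($o{\left(H \right)} = \frac{H^{2} - 63}{7} = \frac{-63 + H^{2}}{7} = -9 + \frac{H^{2}}{7}$)
$\frac{v{\left(19,134 \right)}}{-46775} + \frac{o{\left(w{\left(13,-8 \right)} \right)}}{-42025} = \frac{1520 + 38 \cdot 19 + 40 \cdot 134 + 134 \cdot 19}{-46775} + \frac{-9 + \frac{\left(10 \left(-8\right)\right)^{2}}{7}}{-42025} = \left(1520 + 722 + 5360 + 2546\right) \left(- \frac{1}{46775}\right) + \left(-9 + \frac{\left(-80\right)^{2}}{7}\right) \left(- \frac{1}{42025}\right) = 10148 \left(- \frac{1}{46775}\right) + \left(-9 + \frac{1}{7} \cdot 6400\right) \left(- \frac{1}{42025}\right) = - \frac{10148}{46775} + \left(-9 + \frac{6400}{7}\right) \left(- \frac{1}{42025}\right) = - \frac{10148}{46775} + \frac{6337}{7} \left(- \frac{1}{42025}\right) = - \frac{10148}{46775} - \frac{6337}{294175} = - \frac{131268043}{550401425}$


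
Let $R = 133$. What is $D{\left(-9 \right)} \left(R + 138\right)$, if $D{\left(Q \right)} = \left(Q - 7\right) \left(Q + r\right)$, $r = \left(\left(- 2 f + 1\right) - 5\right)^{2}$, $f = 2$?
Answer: $-238480$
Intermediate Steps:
$r = 64$ ($r = \left(\left(\left(-2\right) 2 + 1\right) - 5\right)^{2} = \left(\left(-4 + 1\right) - 5\right)^{2} = \left(-3 - 5\right)^{2} = \left(-8\right)^{2} = 64$)
$D{\left(Q \right)} = \left(-7 + Q\right) \left(64 + Q\right)$ ($D{\left(Q \right)} = \left(Q - 7\right) \left(Q + 64\right) = \left(-7 + Q\right) \left(64 + Q\right)$)
$D{\left(-9 \right)} \left(R + 138\right) = \left(-448 + \left(-9\right)^{2} + 57 \left(-9\right)\right) \left(133 + 138\right) = \left(-448 + 81 - 513\right) 271 = \left(-880\right) 271 = -238480$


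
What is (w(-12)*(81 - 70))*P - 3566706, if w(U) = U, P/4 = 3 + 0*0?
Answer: -3568290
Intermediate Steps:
P = 12 (P = 4*(3 + 0*0) = 4*(3 + 0) = 4*3 = 12)
(w(-12)*(81 - 70))*P - 3566706 = -12*(81 - 70)*12 - 3566706 = -12*11*12 - 3566706 = -132*12 - 3566706 = -1584 - 3566706 = -3568290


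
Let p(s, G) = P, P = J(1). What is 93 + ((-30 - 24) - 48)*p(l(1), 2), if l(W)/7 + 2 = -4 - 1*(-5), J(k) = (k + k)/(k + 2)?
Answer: 25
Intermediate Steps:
J(k) = 2*k/(2 + k) (J(k) = (2*k)/(2 + k) = 2*k/(2 + k))
l(W) = -7 (l(W) = -14 + 7*(-4 - 1*(-5)) = -14 + 7*(-4 + 5) = -14 + 7*1 = -14 + 7 = -7)
P = ⅔ (P = 2*1/(2 + 1) = 2*1/3 = 2*1*(⅓) = ⅔ ≈ 0.66667)
p(s, G) = ⅔
93 + ((-30 - 24) - 48)*p(l(1), 2) = 93 + ((-30 - 24) - 48)*(⅔) = 93 + (-54 - 48)*(⅔) = 93 - 102*⅔ = 93 - 68 = 25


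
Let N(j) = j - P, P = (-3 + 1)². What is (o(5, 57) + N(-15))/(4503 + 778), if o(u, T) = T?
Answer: 38/5281 ≈ 0.0071956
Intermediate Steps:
P = 4 (P = (-2)² = 4)
N(j) = -4 + j (N(j) = j - 1*4 = j - 4 = -4 + j)
(o(5, 57) + N(-15))/(4503 + 778) = (57 + (-4 - 15))/(4503 + 778) = (57 - 19)/5281 = 38*(1/5281) = 38/5281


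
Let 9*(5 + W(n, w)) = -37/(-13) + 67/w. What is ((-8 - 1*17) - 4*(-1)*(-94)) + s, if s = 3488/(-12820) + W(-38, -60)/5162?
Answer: -9320797815887/23228070840 ≈ -401.27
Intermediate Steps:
W(n, w) = -548/117 + 67/(9*w) (W(n, w) = -5 + (-37/(-13) + 67/w)/9 = -5 + (-37*(-1/13) + 67/w)/9 = -5 + (37/13 + 67/w)/9 = -5 + (37/117 + 67/(9*w)) = -548/117 + 67/(9*w))
s = -6341409047/23228070840 (s = 3488/(-12820) + ((1/117)*(871 - 548*(-60))/(-60))/5162 = 3488*(-1/12820) + ((1/117)*(-1/60)*(871 + 32880))*(1/5162) = -872/3205 + ((1/117)*(-1/60)*33751)*(1/5162) = -872/3205 - 33751/7020*1/5162 = -872/3205 - 33751/36237240 = -6341409047/23228070840 ≈ -0.27301)
((-8 - 1*17) - 4*(-1)*(-94)) + s = ((-8 - 1*17) - 4*(-1)*(-94)) - 6341409047/23228070840 = ((-8 - 17) + 4*(-94)) - 6341409047/23228070840 = (-25 - 376) - 6341409047/23228070840 = -401 - 6341409047/23228070840 = -9320797815887/23228070840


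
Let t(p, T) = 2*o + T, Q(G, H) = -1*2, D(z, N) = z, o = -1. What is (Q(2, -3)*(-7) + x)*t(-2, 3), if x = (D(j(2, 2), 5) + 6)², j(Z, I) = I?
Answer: 78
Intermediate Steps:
Q(G, H) = -2
x = 64 (x = (2 + 6)² = 8² = 64)
t(p, T) = -2 + T (t(p, T) = 2*(-1) + T = -2 + T)
(Q(2, -3)*(-7) + x)*t(-2, 3) = (-2*(-7) + 64)*(-2 + 3) = (14 + 64)*1 = 78*1 = 78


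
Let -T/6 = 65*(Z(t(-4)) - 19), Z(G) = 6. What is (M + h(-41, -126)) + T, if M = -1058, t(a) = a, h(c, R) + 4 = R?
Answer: 3882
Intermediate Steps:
h(c, R) = -4 + R
T = 5070 (T = -390*(6 - 19) = -390*(-13) = -6*(-845) = 5070)
(M + h(-41, -126)) + T = (-1058 + (-4 - 126)) + 5070 = (-1058 - 130) + 5070 = -1188 + 5070 = 3882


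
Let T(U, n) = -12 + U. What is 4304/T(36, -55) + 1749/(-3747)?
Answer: 670213/3747 ≈ 178.87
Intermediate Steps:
4304/T(36, -55) + 1749/(-3747) = 4304/(-12 + 36) + 1749/(-3747) = 4304/24 + 1749*(-1/3747) = 4304*(1/24) - 583/1249 = 538/3 - 583/1249 = 670213/3747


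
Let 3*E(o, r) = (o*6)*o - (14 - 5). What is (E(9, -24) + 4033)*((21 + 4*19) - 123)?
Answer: -108992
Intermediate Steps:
E(o, r) = -3 + 2*o² (E(o, r) = ((o*6)*o - (14 - 5))/3 = ((6*o)*o - 1*9)/3 = (6*o² - 9)/3 = (-9 + 6*o²)/3 = -3 + 2*o²)
(E(9, -24) + 4033)*((21 + 4*19) - 123) = ((-3 + 2*9²) + 4033)*((21 + 4*19) - 123) = ((-3 + 2*81) + 4033)*((21 + 76) - 123) = ((-3 + 162) + 4033)*(97 - 123) = (159 + 4033)*(-26) = 4192*(-26) = -108992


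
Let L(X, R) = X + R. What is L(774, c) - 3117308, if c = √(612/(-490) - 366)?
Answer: -3116534 + 2*I*√112470/35 ≈ -3.1165e+6 + 19.164*I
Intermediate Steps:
c = 2*I*√112470/35 (c = √(612*(-1/490) - 366) = √(-306/245 - 366) = √(-89976/245) = 2*I*√112470/35 ≈ 19.164*I)
L(X, R) = R + X
L(774, c) - 3117308 = (2*I*√112470/35 + 774) - 3117308 = (774 + 2*I*√112470/35) - 3117308 = -3116534 + 2*I*√112470/35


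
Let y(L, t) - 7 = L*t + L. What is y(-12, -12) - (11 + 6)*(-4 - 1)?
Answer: 224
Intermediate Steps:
y(L, t) = 7 + L + L*t (y(L, t) = 7 + (L*t + L) = 7 + (L + L*t) = 7 + L + L*t)
y(-12, -12) - (11 + 6)*(-4 - 1) = (7 - 12 - 12*(-12)) - (11 + 6)*(-4 - 1) = (7 - 12 + 144) - 17*(-5) = 139 - 1*(-85) = 139 + 85 = 224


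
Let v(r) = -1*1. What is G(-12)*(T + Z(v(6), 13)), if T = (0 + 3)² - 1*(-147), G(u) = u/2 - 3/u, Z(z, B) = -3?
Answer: -3519/4 ≈ -879.75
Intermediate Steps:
v(r) = -1
G(u) = u/2 - 3/u (G(u) = u*(½) - 3/u = u/2 - 3/u)
T = 156 (T = 3² + 147 = 9 + 147 = 156)
G(-12)*(T + Z(v(6), 13)) = ((½)*(-12) - 3/(-12))*(156 - 3) = (-6 - 3*(-1/12))*153 = (-6 + ¼)*153 = -23/4*153 = -3519/4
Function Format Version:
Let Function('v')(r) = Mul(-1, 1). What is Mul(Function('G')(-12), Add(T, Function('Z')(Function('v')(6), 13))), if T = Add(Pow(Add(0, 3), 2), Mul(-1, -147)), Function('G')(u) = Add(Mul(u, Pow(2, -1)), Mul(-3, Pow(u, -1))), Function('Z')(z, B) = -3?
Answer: Rational(-3519, 4) ≈ -879.75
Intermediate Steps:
Function('v')(r) = -1
Function('G')(u) = Add(Mul(Rational(1, 2), u), Mul(-3, Pow(u, -1))) (Function('G')(u) = Add(Mul(u, Rational(1, 2)), Mul(-3, Pow(u, -1))) = Add(Mul(Rational(1, 2), u), Mul(-3, Pow(u, -1))))
T = 156 (T = Add(Pow(3, 2), 147) = Add(9, 147) = 156)
Mul(Function('G')(-12), Add(T, Function('Z')(Function('v')(6), 13))) = Mul(Add(Mul(Rational(1, 2), -12), Mul(-3, Pow(-12, -1))), Add(156, -3)) = Mul(Add(-6, Mul(-3, Rational(-1, 12))), 153) = Mul(Add(-6, Rational(1, 4)), 153) = Mul(Rational(-23, 4), 153) = Rational(-3519, 4)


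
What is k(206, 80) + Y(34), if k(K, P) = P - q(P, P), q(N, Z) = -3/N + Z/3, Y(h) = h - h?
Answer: 12809/240 ≈ 53.371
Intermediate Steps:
Y(h) = 0
q(N, Z) = -3/N + Z/3 (q(N, Z) = -3/N + Z*(⅓) = -3/N + Z/3)
k(K, P) = 3/P + 2*P/3 (k(K, P) = P - (-3/P + P/3) = P + (3/P - P/3) = 3/P + 2*P/3)
k(206, 80) + Y(34) = (3/80 + (⅔)*80) + 0 = (3*(1/80) + 160/3) + 0 = (3/80 + 160/3) + 0 = 12809/240 + 0 = 12809/240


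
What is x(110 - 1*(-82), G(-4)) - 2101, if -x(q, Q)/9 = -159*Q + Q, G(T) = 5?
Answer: 5009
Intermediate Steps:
x(q, Q) = 1422*Q (x(q, Q) = -9*(-159*Q + Q) = -(-1422)*Q = 1422*Q)
x(110 - 1*(-82), G(-4)) - 2101 = 1422*5 - 2101 = 7110 - 2101 = 5009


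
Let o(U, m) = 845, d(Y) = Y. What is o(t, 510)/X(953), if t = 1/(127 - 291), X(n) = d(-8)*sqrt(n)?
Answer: -845*sqrt(953)/7624 ≈ -3.4215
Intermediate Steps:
X(n) = -8*sqrt(n)
t = -1/164 (t = 1/(-164) = -1/164 ≈ -0.0060976)
o(t, 510)/X(953) = 845/((-8*sqrt(953))) = 845*(-sqrt(953)/7624) = -845*sqrt(953)/7624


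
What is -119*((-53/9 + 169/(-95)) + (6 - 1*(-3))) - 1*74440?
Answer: -63781741/855 ≈ -74599.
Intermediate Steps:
-119*((-53/9 + 169/(-95)) + (6 - 1*(-3))) - 1*74440 = -119*((-53*⅑ + 169*(-1/95)) + (6 + 3)) - 74440 = -119*((-53/9 - 169/95) + 9) - 74440 = -119*(-6556/855 + 9) - 74440 = -119*1139/855 - 74440 = -135541/855 - 74440 = -63781741/855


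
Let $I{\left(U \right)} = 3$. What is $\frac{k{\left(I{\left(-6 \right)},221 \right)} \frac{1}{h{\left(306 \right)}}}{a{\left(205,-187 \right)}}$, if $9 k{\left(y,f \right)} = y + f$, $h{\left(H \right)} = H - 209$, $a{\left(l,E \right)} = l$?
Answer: $\frac{224}{178965} \approx 0.0012516$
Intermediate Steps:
$h{\left(H \right)} = -209 + H$
$k{\left(y,f \right)} = \frac{f}{9} + \frac{y}{9}$ ($k{\left(y,f \right)} = \frac{y + f}{9} = \frac{f + y}{9} = \frac{f}{9} + \frac{y}{9}$)
$\frac{k{\left(I{\left(-6 \right)},221 \right)} \frac{1}{h{\left(306 \right)}}}{a{\left(205,-187 \right)}} = \frac{\left(\frac{1}{9} \cdot 221 + \frac{1}{9} \cdot 3\right) \frac{1}{-209 + 306}}{205} = \frac{\frac{221}{9} + \frac{1}{3}}{97} \cdot \frac{1}{205} = \frac{224}{9} \cdot \frac{1}{97} \cdot \frac{1}{205} = \frac{224}{873} \cdot \frac{1}{205} = \frac{224}{178965}$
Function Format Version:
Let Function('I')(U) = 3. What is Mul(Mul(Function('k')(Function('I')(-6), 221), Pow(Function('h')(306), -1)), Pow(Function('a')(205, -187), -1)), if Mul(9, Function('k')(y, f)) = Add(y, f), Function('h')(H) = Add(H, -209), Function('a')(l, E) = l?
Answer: Rational(224, 178965) ≈ 0.0012516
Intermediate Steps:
Function('h')(H) = Add(-209, H)
Function('k')(y, f) = Add(Mul(Rational(1, 9), f), Mul(Rational(1, 9), y)) (Function('k')(y, f) = Mul(Rational(1, 9), Add(y, f)) = Mul(Rational(1, 9), Add(f, y)) = Add(Mul(Rational(1, 9), f), Mul(Rational(1, 9), y)))
Mul(Mul(Function('k')(Function('I')(-6), 221), Pow(Function('h')(306), -1)), Pow(Function('a')(205, -187), -1)) = Mul(Mul(Add(Mul(Rational(1, 9), 221), Mul(Rational(1, 9), 3)), Pow(Add(-209, 306), -1)), Pow(205, -1)) = Mul(Mul(Add(Rational(221, 9), Rational(1, 3)), Pow(97, -1)), Rational(1, 205)) = Mul(Mul(Rational(224, 9), Rational(1, 97)), Rational(1, 205)) = Mul(Rational(224, 873), Rational(1, 205)) = Rational(224, 178965)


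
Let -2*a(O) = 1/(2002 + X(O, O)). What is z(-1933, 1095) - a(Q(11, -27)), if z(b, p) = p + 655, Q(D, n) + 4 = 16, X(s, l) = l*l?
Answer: 7511001/4292 ≈ 1750.0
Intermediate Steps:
X(s, l) = l²
Q(D, n) = 12 (Q(D, n) = -4 + 16 = 12)
a(O) = -1/(2*(2002 + O²))
z(b, p) = 655 + p
z(-1933, 1095) - a(Q(11, -27)) = (655 + 1095) - (-1)/(4004 + 2*12²) = 1750 - (-1)/(4004 + 2*144) = 1750 - (-1)/(4004 + 288) = 1750 - (-1)/4292 = 1750 - 1*(-1/4292) = 1750 + 1/4292 = 7511001/4292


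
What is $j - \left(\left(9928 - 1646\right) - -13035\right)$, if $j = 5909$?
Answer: $-15408$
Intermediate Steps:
$j - \left(\left(9928 - 1646\right) - -13035\right) = 5909 - \left(\left(9928 - 1646\right) - -13035\right) = 5909 - \left(\left(9928 - 1646\right) + 13035\right) = 5909 - \left(8282 + 13035\right) = 5909 - 21317 = -15408$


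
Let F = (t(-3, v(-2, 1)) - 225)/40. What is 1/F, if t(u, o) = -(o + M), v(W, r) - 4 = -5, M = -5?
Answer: -40/219 ≈ -0.18265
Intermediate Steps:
v(W, r) = -1 (v(W, r) = 4 - 5 = -1)
t(u, o) = 5 - o (t(u, o) = -(o - 5) = -(-5 + o) = 5 - o)
F = -219/40 (F = ((5 - 1*(-1)) - 225)/40 = ((5 + 1) - 225)/40 = (6 - 225)/40 = (1/40)*(-219) = -219/40 ≈ -5.4750)
1/F = 1/(-219/40) = -40/219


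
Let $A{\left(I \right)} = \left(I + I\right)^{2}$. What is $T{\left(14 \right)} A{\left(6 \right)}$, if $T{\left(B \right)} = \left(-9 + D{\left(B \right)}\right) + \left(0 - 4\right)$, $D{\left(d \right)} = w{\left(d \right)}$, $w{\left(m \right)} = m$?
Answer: $144$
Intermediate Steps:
$A{\left(I \right)} = 4 I^{2}$ ($A{\left(I \right)} = \left(2 I\right)^{2} = 4 I^{2}$)
$D{\left(d \right)} = d$
$T{\left(B \right)} = -13 + B$ ($T{\left(B \right)} = \left(-9 + B\right) + \left(0 - 4\right) = \left(-9 + B\right) - 4 = -13 + B$)
$T{\left(14 \right)} A{\left(6 \right)} = \left(-13 + 14\right) 4 \cdot 6^{2} = 1 \cdot 4 \cdot 36 = 1 \cdot 144 = 144$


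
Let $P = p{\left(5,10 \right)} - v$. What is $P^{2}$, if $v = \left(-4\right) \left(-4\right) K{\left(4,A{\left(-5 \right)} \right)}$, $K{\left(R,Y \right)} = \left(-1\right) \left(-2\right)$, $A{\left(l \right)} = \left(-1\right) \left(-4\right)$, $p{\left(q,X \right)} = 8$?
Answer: $576$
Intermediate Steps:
$A{\left(l \right)} = 4$
$K{\left(R,Y \right)} = 2$
$v = 32$ ($v = \left(-4\right) \left(-4\right) 2 = 16 \cdot 2 = 32$)
$P = -24$ ($P = 8 - 32 = -24$)
$P^{2} = \left(-24\right)^{2} = 576$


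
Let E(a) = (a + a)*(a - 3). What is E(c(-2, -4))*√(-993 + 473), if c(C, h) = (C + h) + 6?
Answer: 0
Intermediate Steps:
c(C, h) = 6 + C + h
E(a) = 2*a*(-3 + a) (E(a) = (2*a)*(-3 + a) = 2*a*(-3 + a))
E(c(-2, -4))*√(-993 + 473) = (2*(6 - 2 - 4)*(-3 + (6 - 2 - 4)))*√(-993 + 473) = (2*0*(-3 + 0))*√(-520) = (2*0*(-3))*(2*I*√130) = 0*(2*I*√130) = 0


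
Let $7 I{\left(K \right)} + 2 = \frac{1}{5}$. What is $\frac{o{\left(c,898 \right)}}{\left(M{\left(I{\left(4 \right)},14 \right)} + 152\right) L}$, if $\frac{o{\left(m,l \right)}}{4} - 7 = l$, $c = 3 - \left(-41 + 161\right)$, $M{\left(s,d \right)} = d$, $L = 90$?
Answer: $\frac{181}{747} \approx 0.2423$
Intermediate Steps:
$I{\left(K \right)} = - \frac{9}{35}$ ($I{\left(K \right)} = - \frac{2}{7} + \frac{1}{7 \cdot 5} = - \frac{2}{7} + \frac{1}{7} \cdot \frac{1}{5} = - \frac{2}{7} + \frac{1}{35} = - \frac{9}{35}$)
$c = -117$ ($c = 3 - 120 = -117$)
$o{\left(m,l \right)} = 28 + 4 l$
$\frac{o{\left(c,898 \right)}}{\left(M{\left(I{\left(4 \right)},14 \right)} + 152\right) L} = \frac{28 + 4 \cdot 898}{\left(14 + 152\right) 90} = \frac{28 + 3592}{166 \cdot 90} = \frac{3620}{14940} = 3620 \cdot \frac{1}{14940} = \frac{181}{747}$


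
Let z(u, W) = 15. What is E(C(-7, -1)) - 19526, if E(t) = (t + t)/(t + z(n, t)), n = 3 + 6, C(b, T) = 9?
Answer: -78101/4 ≈ -19525.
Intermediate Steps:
n = 9
E(t) = 2*t/(15 + t) (E(t) = (t + t)/(t + 15) = (2*t)/(15 + t) = 2*t/(15 + t))
E(C(-7, -1)) - 19526 = 2*9/(15 + 9) - 19526 = 2*9/24 - 19526 = 2*9*(1/24) - 19526 = ¾ - 19526 = -78101/4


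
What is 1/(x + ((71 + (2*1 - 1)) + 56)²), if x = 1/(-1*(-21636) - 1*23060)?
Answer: 1424/23330815 ≈ 6.1035e-5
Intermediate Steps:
x = -1/1424 (x = 1/(21636 - 23060) = 1/(-1424) = -1/1424 ≈ -0.00070225)
1/(x + ((71 + (2*1 - 1)) + 56)²) = 1/(-1/1424 + ((71 + (2*1 - 1)) + 56)²) = 1/(-1/1424 + ((71 + (2 - 1)) + 56)²) = 1/(-1/1424 + ((71 + 1) + 56)²) = 1/(-1/1424 + (72 + 56)²) = 1/(-1/1424 + 128²) = 1/(-1/1424 + 16384) = 1/(23330815/1424) = 1424/23330815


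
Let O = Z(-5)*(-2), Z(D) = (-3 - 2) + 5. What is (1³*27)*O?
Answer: 0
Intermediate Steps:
Z(D) = 0 (Z(D) = -5 + 5 = 0)
O = 0 (O = 0*(-2) = 0)
(1³*27)*O = (1³*27)*0 = (1*27)*0 = 27*0 = 0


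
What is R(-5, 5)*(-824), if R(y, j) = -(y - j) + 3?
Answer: -10712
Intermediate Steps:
R(y, j) = 3 + j - y (R(y, j) = (j - y) + 3 = 3 + j - y)
R(-5, 5)*(-824) = (3 + 5 - 1*(-5))*(-824) = (3 + 5 + 5)*(-824) = 13*(-824) = -10712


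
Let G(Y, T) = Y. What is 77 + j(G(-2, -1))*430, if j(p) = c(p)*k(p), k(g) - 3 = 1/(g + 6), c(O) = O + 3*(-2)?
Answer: -11103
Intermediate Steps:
c(O) = -6 + O (c(O) = O - 6 = -6 + O)
k(g) = 3 + 1/(6 + g) (k(g) = 3 + 1/(g + 6) = 3 + 1/(6 + g))
j(p) = (-6 + p)*(19 + 3*p)/(6 + p) (j(p) = (-6 + p)*((19 + 3*p)/(6 + p)) = (-6 + p)*(19 + 3*p)/(6 + p))
77 + j(G(-2, -1))*430 = 77 + ((-6 - 2)*(19 + 3*(-2))/(6 - 2))*430 = 77 + (-8*(19 - 6)/4)*430 = 77 + ((1/4)*(-8)*13)*430 = 77 - 26*430 = 77 - 11180 = -11103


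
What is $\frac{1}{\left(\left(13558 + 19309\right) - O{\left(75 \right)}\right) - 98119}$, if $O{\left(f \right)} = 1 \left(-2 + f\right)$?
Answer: $- \frac{1}{65325} \approx -1.5308 \cdot 10^{-5}$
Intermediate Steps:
$O{\left(f \right)} = -2 + f$
$\frac{1}{\left(\left(13558 + 19309\right) - O{\left(75 \right)}\right) - 98119} = \frac{1}{\left(\left(13558 + 19309\right) - \left(-2 + 75\right)\right) - 98119} = \frac{1}{\left(32867 - 73\right) - 98119} = \frac{1}{32794 - 98119} = \frac{1}{-65325} = - \frac{1}{65325}$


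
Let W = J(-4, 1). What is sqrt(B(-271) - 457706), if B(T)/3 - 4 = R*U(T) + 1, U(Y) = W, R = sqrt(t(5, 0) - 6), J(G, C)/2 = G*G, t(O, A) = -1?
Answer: sqrt(-457691 + 96*I*sqrt(7)) ≈ 0.188 + 676.53*I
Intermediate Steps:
J(G, C) = 2*G**2 (J(G, C) = 2*(G*G) = 2*G**2)
W = 32 (W = 2*(-4)**2 = 2*16 = 32)
R = I*sqrt(7) (R = sqrt(-1 - 6) = sqrt(-7) = I*sqrt(7) ≈ 2.6458*I)
U(Y) = 32
B(T) = 15 + 96*I*sqrt(7) (B(T) = 12 + 3*((I*sqrt(7))*32 + 1) = 12 + 3*(32*I*sqrt(7) + 1) = 12 + 3*(1 + 32*I*sqrt(7)) = 12 + (3 + 96*I*sqrt(7)) = 15 + 96*I*sqrt(7))
sqrt(B(-271) - 457706) = sqrt((15 + 96*I*sqrt(7)) - 457706) = sqrt(-457691 + 96*I*sqrt(7))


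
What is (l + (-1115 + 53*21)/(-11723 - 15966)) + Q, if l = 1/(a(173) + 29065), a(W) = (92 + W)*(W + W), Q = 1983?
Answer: 6630329710884/3343585195 ≈ 1983.0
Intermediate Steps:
a(W) = 2*W*(92 + W) (a(W) = (92 + W)*(2*W) = 2*W*(92 + W))
l = 1/120755 (l = 1/(2*173*(92 + 173) + 29065) = 1/(2*173*265 + 29065) = 1/(91690 + 29065) = 1/120755 ≈ 8.2812e-6)
(l + (-1115 + 53*21)/(-11723 - 15966)) + Q = (1/120755 + (-1115 + 53*21)/(-11723 - 15966)) + 1983 = (1/120755 + (-1115 + 1113)/(-27689)) + 1983 = (1/120755 - 2*(-1/27689)) + 1983 = (1/120755 + 2/27689) + 1983 = 269199/3343585195 + 1983 = 6630329710884/3343585195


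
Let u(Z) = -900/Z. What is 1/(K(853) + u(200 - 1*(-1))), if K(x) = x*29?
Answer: 67/1657079 ≈ 4.0433e-5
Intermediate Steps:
K(x) = 29*x
1/(K(853) + u(200 - 1*(-1))) = 1/(29*853 - 900/(200 - 1*(-1))) = 1/(24737 - 900/(200 + 1)) = 1/(24737 - 900/201) = 1/(24737 - 900*1/201) = 1/(24737 - 300/67) = 1/(1657079/67) = 67/1657079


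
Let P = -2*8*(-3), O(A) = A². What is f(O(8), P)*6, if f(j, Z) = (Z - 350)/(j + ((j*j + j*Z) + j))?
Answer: -151/608 ≈ -0.24836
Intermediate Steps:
P = 48 (P = -16*(-3) = 48)
f(j, Z) = (-350 + Z)/(j² + 2*j + Z*j) (f(j, Z) = (-350 + Z)/(j + ((j² + Z*j) + j)) = (-350 + Z)/(j + (j + j² + Z*j)) = (-350 + Z)/(j² + 2*j + Z*j))
f(O(8), P)*6 = ((-350 + 48)/((8²)*(2 + 48 + 8²)))*6 = (-302/(64*(2 + 48 + 64)))*6 = ((1/64)*(-302)/114)*6 = ((1/64)*(1/114)*(-302))*6 = -151/3648*6 = -151/608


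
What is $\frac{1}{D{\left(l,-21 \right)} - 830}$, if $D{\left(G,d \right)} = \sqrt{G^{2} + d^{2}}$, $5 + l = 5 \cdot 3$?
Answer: $- \frac{830}{688359} - \frac{\sqrt{541}}{688359} \approx -0.0012396$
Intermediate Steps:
$l = 10$ ($l = -5 + 5 \cdot 3 = -5 + 15 = 10$)
$\frac{1}{D{\left(l,-21 \right)} - 830} = \frac{1}{\sqrt{10^{2} + \left(-21\right)^{2}} - 830} = \frac{1}{\sqrt{100 + 441} - 830} = \frac{1}{\sqrt{541} - 830} = \frac{1}{-830 + \sqrt{541}}$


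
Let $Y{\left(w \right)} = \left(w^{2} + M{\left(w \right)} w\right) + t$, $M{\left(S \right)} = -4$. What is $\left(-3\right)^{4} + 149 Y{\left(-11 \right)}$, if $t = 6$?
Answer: $25560$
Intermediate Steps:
$Y{\left(w \right)} = 6 + w^{2} - 4 w$ ($Y{\left(w \right)} = \left(w^{2} - 4 w\right) + 6 = 6 + w^{2} - 4 w$)
$\left(-3\right)^{4} + 149 Y{\left(-11 \right)} = \left(-3\right)^{4} + 149 \left(6 + \left(-11\right)^{2} - -44\right) = 81 + 149 \left(6 + 121 + 44\right) = 81 + 149 \cdot 171 = 81 + 25479 = 25560$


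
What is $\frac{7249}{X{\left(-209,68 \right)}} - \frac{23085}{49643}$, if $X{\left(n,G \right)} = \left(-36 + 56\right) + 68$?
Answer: $\frac{32530057}{397144} \approx 81.91$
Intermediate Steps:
$X{\left(n,G \right)} = 88$ ($X{\left(n,G \right)} = 20 + 68 = 88$)
$\frac{7249}{X{\left(-209,68 \right)}} - \frac{23085}{49643} = \frac{7249}{88} - \frac{23085}{49643} = 7249 \cdot \frac{1}{88} - \frac{23085}{49643} = \frac{659}{8} - \frac{23085}{49643} = \frac{32530057}{397144}$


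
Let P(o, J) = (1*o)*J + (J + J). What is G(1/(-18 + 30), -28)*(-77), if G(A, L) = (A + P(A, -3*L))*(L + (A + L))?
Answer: 108552367/144 ≈ 7.5384e+5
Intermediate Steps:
P(o, J) = 2*J + J*o (P(o, J) = o*J + 2*J = J*o + 2*J = 2*J + J*o)
G(A, L) = (A + 2*L)*(A - 3*L*(2 + A)) (G(A, L) = (A + (-3*L)*(2 + A))*(L + (A + L)) = (A - 3*L*(2 + A))*(A + 2*L) = (A + 2*L)*(A - 3*L*(2 + A)))
G(1/(-18 + 30), -28)*(-77) = ((1/(-18 + 30))² - 6*(-28)²*(2 + 1/(-18 + 30)) + 2*(-28)/(-18 + 30) - 3*(-28)*(2 + 1/(-18 + 30))/(-18 + 30))*(-77) = ((1/12)² - 6*784*(2 + 1/12) + 2*(-28)/12 - 3*(-28)*(2 + 1/12)/12)*(-77) = ((1/12)² - 6*784*(2 + 1/12) + 2*(1/12)*(-28) - 3*1/12*(-28)*(2 + 1/12))*(-77) = (1/144 - 6*784*25/12 - 14/3 - 3*1/12*(-28)*25/12)*(-77) = (1/144 - 9800 - 14/3 + 175/12)*(-77) = -1409771/144*(-77) = 108552367/144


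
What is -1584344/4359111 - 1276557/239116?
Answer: -5943495660731/1042333185876 ≈ -5.7021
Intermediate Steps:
-1584344/4359111 - 1276557/239116 = -5943495660731/1042333185876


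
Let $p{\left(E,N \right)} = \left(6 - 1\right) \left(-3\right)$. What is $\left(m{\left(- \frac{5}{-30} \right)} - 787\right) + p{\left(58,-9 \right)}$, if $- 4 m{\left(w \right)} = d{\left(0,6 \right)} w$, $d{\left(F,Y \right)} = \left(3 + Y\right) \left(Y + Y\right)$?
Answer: $- \frac{1613}{2} \approx -806.5$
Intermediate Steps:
$d{\left(F,Y \right)} = 2 Y \left(3 + Y\right)$ ($d{\left(F,Y \right)} = \left(3 + Y\right) 2 Y = 2 Y \left(3 + Y\right)$)
$p{\left(E,N \right)} = -15$ ($p{\left(E,N \right)} = 5 \left(-3\right) = -15$)
$m{\left(w \right)} = - 27 w$ ($m{\left(w \right)} = - \frac{2 \cdot 6 \left(3 + 6\right) w}{4} = - \frac{2 \cdot 6 \cdot 9 w}{4} = - \frac{108 w}{4} = - 27 w$)
$\left(m{\left(- \frac{5}{-30} \right)} - 787\right) + p{\left(58,-9 \right)} = \left(- 27 \left(- \frac{5}{-30}\right) - 787\right) - 15 = \left(- 27 \left(\left(-5\right) \left(- \frac{1}{30}\right)\right) - 787\right) - 15 = \left(\left(-27\right) \frac{1}{6} - 787\right) - 15 = \left(- \frac{9}{2} - 787\right) - 15 = - \frac{1583}{2} - 15 = - \frac{1613}{2}$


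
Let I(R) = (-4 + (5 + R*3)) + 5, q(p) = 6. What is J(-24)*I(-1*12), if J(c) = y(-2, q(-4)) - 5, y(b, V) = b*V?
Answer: 510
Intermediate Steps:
I(R) = 6 + 3*R (I(R) = (-4 + (5 + 3*R)) + 5 = (1 + 3*R) + 5 = 6 + 3*R)
y(b, V) = V*b
J(c) = -17 (J(c) = 6*(-2) - 5 = -12 - 5 = -17)
J(-24)*I(-1*12) = -17*(6 + 3*(-1*12)) = -17*(6 + 3*(-12)) = -17*(6 - 36) = -17*(-30) = 510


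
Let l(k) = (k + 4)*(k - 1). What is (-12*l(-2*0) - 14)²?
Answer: 1156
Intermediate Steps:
l(k) = (-1 + k)*(4 + k) (l(k) = (4 + k)*(-1 + k) = (-1 + k)*(4 + k))
(-12*l(-2*0) - 14)² = (-12*(-4 + (-2*0)² + 3*(-2*0)) - 14)² = (-12*(-4 + 0² + 3*0) - 14)² = (-12*(-4 + 0 + 0) - 14)² = (-12*(-4) - 14)² = (48 - 14)² = 34² = 1156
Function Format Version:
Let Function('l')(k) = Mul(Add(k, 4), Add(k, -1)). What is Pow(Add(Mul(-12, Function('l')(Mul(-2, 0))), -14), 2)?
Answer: 1156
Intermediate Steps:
Function('l')(k) = Mul(Add(-1, k), Add(4, k)) (Function('l')(k) = Mul(Add(4, k), Add(-1, k)) = Mul(Add(-1, k), Add(4, k)))
Pow(Add(Mul(-12, Function('l')(Mul(-2, 0))), -14), 2) = Pow(Add(Mul(-12, Add(-4, Pow(Mul(-2, 0), 2), Mul(3, Mul(-2, 0)))), -14), 2) = Pow(Add(Mul(-12, Add(-4, Pow(0, 2), Mul(3, 0))), -14), 2) = Pow(Add(Mul(-12, Add(-4, 0, 0)), -14), 2) = Pow(Add(Mul(-12, -4), -14), 2) = Pow(Add(48, -14), 2) = Pow(34, 2) = 1156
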